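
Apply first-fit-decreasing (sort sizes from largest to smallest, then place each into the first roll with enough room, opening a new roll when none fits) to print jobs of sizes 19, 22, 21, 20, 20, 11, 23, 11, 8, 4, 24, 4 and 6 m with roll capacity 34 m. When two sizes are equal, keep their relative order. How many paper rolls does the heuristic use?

7

Sorted descending: 24, 23, 22, 21, 20, 20, 19, 11, 11, 8, 6, 4, 4.
  24 → roll 1 (new)  [load 24/34]
  23 → roll 2 (new)  [load 23/34]
  22 → roll 3 (new)  [load 22/34]
  21 → roll 4 (new)  [load 21/34]
  20 → roll 5 (new)  [load 20/34]
  20 → roll 6 (new)  [load 20/34]
  19 → roll 7 (new)  [load 19/34]
  11 → roll 2  [load 34/34]
  11 → roll 3  [load 33/34]
  8 → roll 1  [load 32/34]
  6 → roll 4  [load 27/34]
  4 → roll 4  [load 31/34]
  4 → roll 5  [load 24/34]
7 paper rolls opened.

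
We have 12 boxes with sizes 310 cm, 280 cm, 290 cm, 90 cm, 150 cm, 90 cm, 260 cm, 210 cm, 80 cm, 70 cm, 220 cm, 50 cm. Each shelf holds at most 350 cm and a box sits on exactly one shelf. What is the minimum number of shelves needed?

7

Total = 310 + 290 + 280 + 260 + 220 + 210 + 150 + 90 + 90 + 80 + 70 + 50 = 2100 cm.
Lower bound: ⌈2100/350⌉ = 6 shelves.
A packing using 7 shelves:
  shelf 1: 310 = 310
  shelf 2: 290 + 50 = 340
  shelf 3: 280 + 70 = 350
  shelf 4: 260 + 90 = 350
  shelf 5: 220 + 90 = 310
  shelf 6: 210 + 80 = 290
  shelf 7: 150 = 150
No arrangement into 6 shelves stays within capacity, so 7 is optimal.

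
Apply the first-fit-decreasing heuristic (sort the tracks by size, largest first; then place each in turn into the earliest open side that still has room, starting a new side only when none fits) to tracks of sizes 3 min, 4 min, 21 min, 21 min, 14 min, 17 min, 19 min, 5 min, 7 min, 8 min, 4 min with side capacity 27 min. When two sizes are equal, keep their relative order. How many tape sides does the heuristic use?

Sorted descending: 21, 21, 19, 17, 14, 8, 7, 5, 4, 4, 3.
  21 → side 1 (new)  [load 21/27]
  21 → side 2 (new)  [load 21/27]
  19 → side 3 (new)  [load 19/27]
  17 → side 4 (new)  [load 17/27]
  14 → side 5 (new)  [load 14/27]
  8 → side 3  [load 27/27]
  7 → side 4  [load 24/27]
  5 → side 1  [load 26/27]
  4 → side 2  [load 25/27]
  4 → side 5  [load 18/27]
  3 → side 4  [load 27/27]
5 tape sides opened.

5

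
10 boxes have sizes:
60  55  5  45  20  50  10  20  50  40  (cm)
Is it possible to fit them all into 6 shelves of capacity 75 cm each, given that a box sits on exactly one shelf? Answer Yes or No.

Yes

A valid assignment using 6 shelves:
  shelf 1: 60 + 10 + 5 = 75
  shelf 2: 55 + 20 = 75
  shelf 3: 50 + 20 = 70
  shelf 4: 50 = 50
  shelf 5: 45 = 45
  shelf 6: 40 = 40
Every load is within 75 cm, so 6 shelves suffice.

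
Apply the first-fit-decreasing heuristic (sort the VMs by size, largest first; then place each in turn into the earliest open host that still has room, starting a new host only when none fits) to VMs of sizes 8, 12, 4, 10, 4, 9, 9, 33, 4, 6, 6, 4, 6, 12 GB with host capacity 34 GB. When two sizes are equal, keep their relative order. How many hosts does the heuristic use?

4

Sorted descending: 33, 12, 12, 10, 9, 9, 8, 6, 6, 6, 4, 4, 4, 4.
  33 → host 1 (new)  [load 33/34]
  12 → host 2 (new)  [load 12/34]
  12 → host 2  [load 24/34]
  10 → host 2  [load 34/34]
  9 → host 3 (new)  [load 9/34]
  9 → host 3  [load 18/34]
  8 → host 3  [load 26/34]
  6 → host 3  [load 32/34]
  6 → host 4 (new)  [load 6/34]
  6 → host 4  [load 12/34]
  4 → host 4  [load 16/34]
  4 → host 4  [load 20/34]
  4 → host 4  [load 24/34]
  4 → host 4  [load 28/34]
4 hosts opened.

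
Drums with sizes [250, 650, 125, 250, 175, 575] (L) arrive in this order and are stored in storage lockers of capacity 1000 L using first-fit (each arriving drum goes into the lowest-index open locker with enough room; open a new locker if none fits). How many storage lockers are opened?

3

  250 → locker 1 (new)  [load 250/1000]
  650 → locker 1  [load 900/1000]
  125 → locker 2 (new)  [load 125/1000]
  250 → locker 2  [load 375/1000]
  175 → locker 2  [load 550/1000]
  575 → locker 3 (new)  [load 575/1000]
3 storage lockers opened.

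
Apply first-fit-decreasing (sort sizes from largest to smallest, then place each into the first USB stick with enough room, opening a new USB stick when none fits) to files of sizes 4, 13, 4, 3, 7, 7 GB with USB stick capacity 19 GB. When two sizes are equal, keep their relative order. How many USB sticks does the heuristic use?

3

Sorted descending: 13, 7, 7, 4, 4, 3.
  13 → USB stick 1 (new)  [load 13/19]
  7 → USB stick 2 (new)  [load 7/19]
  7 → USB stick 2  [load 14/19]
  4 → USB stick 1  [load 17/19]
  4 → USB stick 2  [load 18/19]
  3 → USB stick 3 (new)  [load 3/19]
3 USB sticks opened.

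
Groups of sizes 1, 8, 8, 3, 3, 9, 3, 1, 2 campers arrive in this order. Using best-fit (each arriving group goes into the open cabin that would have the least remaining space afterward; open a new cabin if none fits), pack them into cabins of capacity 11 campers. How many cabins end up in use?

  1 → cabin 1 (new)  [load 1/11]
  8 → cabin 1  [load 9/11]
  8 → cabin 2 (new)  [load 8/11]
  3 → cabin 2  [load 11/11]
  3 → cabin 3 (new)  [load 3/11]
  9 → cabin 4 (new)  [load 9/11]
  3 → cabin 3  [load 6/11]
  1 → cabin 1  [load 10/11]
  2 → cabin 4  [load 11/11]
4 cabins opened.

4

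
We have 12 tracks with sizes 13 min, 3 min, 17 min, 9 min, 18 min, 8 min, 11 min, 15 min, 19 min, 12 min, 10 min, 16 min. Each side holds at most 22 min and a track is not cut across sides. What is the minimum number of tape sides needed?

8

Total = 19 + 18 + 17 + 16 + 15 + 13 + 12 + 11 + 10 + 9 + 8 + 3 = 151 min.
Lower bound: ⌈151/22⌉ = 7 tape sides.
A packing using 8 tape sides:
  side 1: 19 + 3 = 22
  side 2: 18 = 18
  side 3: 17 = 17
  side 4: 16 = 16
  side 5: 15 = 15
  side 6: 13 + 9 = 22
  side 7: 12 + 10 = 22
  side 8: 11 + 8 = 19
No arrangement into 7 tape sides stays within capacity, so 8 is optimal.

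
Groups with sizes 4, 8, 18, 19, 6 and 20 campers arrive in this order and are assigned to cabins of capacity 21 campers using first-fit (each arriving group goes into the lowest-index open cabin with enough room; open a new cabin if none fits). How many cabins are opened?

  4 → cabin 1 (new)  [load 4/21]
  8 → cabin 1  [load 12/21]
  18 → cabin 2 (new)  [load 18/21]
  19 → cabin 3 (new)  [load 19/21]
  6 → cabin 1  [load 18/21]
  20 → cabin 4 (new)  [load 20/21]
4 cabins opened.

4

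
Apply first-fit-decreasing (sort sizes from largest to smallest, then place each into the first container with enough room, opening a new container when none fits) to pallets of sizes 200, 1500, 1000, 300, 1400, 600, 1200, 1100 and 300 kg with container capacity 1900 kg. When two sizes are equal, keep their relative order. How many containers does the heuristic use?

Sorted descending: 1500, 1400, 1200, 1100, 1000, 600, 300, 300, 200.
  1500 → container 1 (new)  [load 1500/1900]
  1400 → container 2 (new)  [load 1400/1900]
  1200 → container 3 (new)  [load 1200/1900]
  1100 → container 4 (new)  [load 1100/1900]
  1000 → container 5 (new)  [load 1000/1900]
  600 → container 3  [load 1800/1900]
  300 → container 1  [load 1800/1900]
  300 → container 2  [load 1700/1900]
  200 → container 2  [load 1900/1900]
5 containers opened.

5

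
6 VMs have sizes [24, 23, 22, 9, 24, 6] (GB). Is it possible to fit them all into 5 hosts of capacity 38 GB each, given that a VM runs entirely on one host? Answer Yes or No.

Yes

A valid assignment using 4 hosts:
  host 1: 24 + 9 = 33
  host 2: 24 + 6 = 30
  host 3: 23 = 23
  host 4: 22 = 22
That uses only 4 ≤ 5, so 5 hosts are enough.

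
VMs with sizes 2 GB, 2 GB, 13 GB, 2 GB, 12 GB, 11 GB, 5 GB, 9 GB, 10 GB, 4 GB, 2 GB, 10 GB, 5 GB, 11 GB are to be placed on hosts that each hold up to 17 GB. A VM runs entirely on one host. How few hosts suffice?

Total = 13 + 12 + 11 + 11 + 10 + 10 + 9 + 5 + 5 + 4 + 2 + 2 + 2 + 2 = 98 GB.
Lower bound: ⌈98/17⌉ = 6 hosts.
Also, 7 VMs each exceed 17/2 GB, and no two of those can share a host, so at least 7 hosts are needed.
A packing using 7 hosts:
  host 1: 13 + 4 = 17
  host 2: 12 + 5 = 17
  host 3: 11 + 5 = 16
  host 4: 11 + 2 + 2 + 2 = 17
  host 5: 10 + 2 = 12
  host 6: 10 = 10
  host 7: 9 = 9
This matches the lower bound, so 7 is optimal.

7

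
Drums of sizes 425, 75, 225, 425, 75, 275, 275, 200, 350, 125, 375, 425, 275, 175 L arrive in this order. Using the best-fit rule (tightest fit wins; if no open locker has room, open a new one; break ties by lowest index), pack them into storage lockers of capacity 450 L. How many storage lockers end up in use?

  425 → locker 1 (new)  [load 425/450]
  75 → locker 2 (new)  [load 75/450]
  225 → locker 2  [load 300/450]
  425 → locker 3 (new)  [load 425/450]
  75 → locker 2  [load 375/450]
  275 → locker 4 (new)  [load 275/450]
  275 → locker 5 (new)  [load 275/450]
  200 → locker 6 (new)  [load 200/450]
  350 → locker 7 (new)  [load 350/450]
  125 → locker 4  [load 400/450]
  375 → locker 8 (new)  [load 375/450]
  425 → locker 9 (new)  [load 425/450]
  275 → locker 10 (new)  [load 275/450]
  175 → locker 5  [load 450/450]
10 storage lockers opened.

10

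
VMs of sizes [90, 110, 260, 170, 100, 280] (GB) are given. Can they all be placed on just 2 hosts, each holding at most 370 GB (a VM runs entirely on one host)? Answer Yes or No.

Total = 1010 GB; ⌈1010/370⌉ = 3.
At least 3 hosts are required, but only 2 are allowed.

No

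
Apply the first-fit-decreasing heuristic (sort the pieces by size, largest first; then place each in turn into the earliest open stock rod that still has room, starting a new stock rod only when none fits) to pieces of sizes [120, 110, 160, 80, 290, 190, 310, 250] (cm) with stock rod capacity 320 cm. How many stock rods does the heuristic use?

Sorted descending: 310, 290, 250, 190, 160, 120, 110, 80.
  310 → stock rod 1 (new)  [load 310/320]
  290 → stock rod 2 (new)  [load 290/320]
  250 → stock rod 3 (new)  [load 250/320]
  190 → stock rod 4 (new)  [load 190/320]
  160 → stock rod 5 (new)  [load 160/320]
  120 → stock rod 4  [load 310/320]
  110 → stock rod 5  [load 270/320]
  80 → stock rod 6 (new)  [load 80/320]
6 stock rods opened.

6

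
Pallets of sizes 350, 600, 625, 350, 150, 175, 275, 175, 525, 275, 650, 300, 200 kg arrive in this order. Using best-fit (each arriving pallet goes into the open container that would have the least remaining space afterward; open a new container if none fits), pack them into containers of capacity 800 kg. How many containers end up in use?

  350 → container 1 (new)  [load 350/800]
  600 → container 2 (new)  [load 600/800]
  625 → container 3 (new)  [load 625/800]
  350 → container 1  [load 700/800]
  150 → container 3  [load 775/800]
  175 → container 2  [load 775/800]
  275 → container 4 (new)  [load 275/800]
  175 → container 4  [load 450/800]
  525 → container 5 (new)  [load 525/800]
  275 → container 5  [load 800/800]
  650 → container 6 (new)  [load 650/800]
  300 → container 4  [load 750/800]
  200 → container 7 (new)  [load 200/800]
7 containers opened.

7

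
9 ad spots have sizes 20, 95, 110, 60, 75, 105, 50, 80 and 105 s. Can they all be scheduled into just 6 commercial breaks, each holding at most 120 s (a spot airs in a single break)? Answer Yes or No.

No

Total = 700 s; ⌈700/120⌉ = 6.
The bound of 6 does not rule out 6, but exhaustive search shows no assignment into 6 commercial breaks of capacity 120 s exists — the minimum is 7.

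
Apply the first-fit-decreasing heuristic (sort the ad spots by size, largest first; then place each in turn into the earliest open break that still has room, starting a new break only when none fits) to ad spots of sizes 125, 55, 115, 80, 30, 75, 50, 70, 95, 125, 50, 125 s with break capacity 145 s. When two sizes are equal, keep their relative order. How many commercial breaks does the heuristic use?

Sorted descending: 125, 125, 125, 115, 95, 80, 75, 70, 55, 50, 50, 30.
  125 → break 1 (new)  [load 125/145]
  125 → break 2 (new)  [load 125/145]
  125 → break 3 (new)  [load 125/145]
  115 → break 4 (new)  [load 115/145]
  95 → break 5 (new)  [load 95/145]
  80 → break 6 (new)  [load 80/145]
  75 → break 7 (new)  [load 75/145]
  70 → break 7  [load 145/145]
  55 → break 6  [load 135/145]
  50 → break 5  [load 145/145]
  50 → break 8 (new)  [load 50/145]
  30 → break 4  [load 145/145]
8 commercial breaks opened.

8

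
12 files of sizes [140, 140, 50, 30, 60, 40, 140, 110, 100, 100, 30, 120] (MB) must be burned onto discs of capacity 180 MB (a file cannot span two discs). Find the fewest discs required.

Total = 140 + 140 + 140 + 120 + 110 + 100 + 100 + 60 + 50 + 40 + 30 + 30 = 1060 MB.
Lower bound: ⌈1060/180⌉ = 6 discs.
Also, 7 files each exceed 90 MB, and no two of those can share a disc, so at least 7 discs are needed.
A packing using 7 discs:
  disc 1: 140 + 40 = 180
  disc 2: 140 + 30 = 170
  disc 3: 140 + 30 = 170
  disc 4: 120 + 60 = 180
  disc 5: 110 + 50 = 160
  disc 6: 100 = 100
  disc 7: 100 = 100
This matches the lower bound, so 7 is optimal.

7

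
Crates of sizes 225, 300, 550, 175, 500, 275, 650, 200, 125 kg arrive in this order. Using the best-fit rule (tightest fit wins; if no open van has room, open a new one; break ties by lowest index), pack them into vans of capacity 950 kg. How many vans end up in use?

  225 → van 1 (new)  [load 225/950]
  300 → van 1  [load 525/950]
  550 → van 2 (new)  [load 550/950]
  175 → van 2  [load 725/950]
  500 → van 3 (new)  [load 500/950]
  275 → van 1  [load 800/950]
  650 → van 4 (new)  [load 650/950]
  200 → van 2  [load 925/950]
  125 → van 1  [load 925/950]
4 vans opened.

4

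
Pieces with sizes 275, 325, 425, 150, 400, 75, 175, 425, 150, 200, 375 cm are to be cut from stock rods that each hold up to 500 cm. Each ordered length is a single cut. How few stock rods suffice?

7

Total = 425 + 425 + 400 + 375 + 325 + 275 + 200 + 175 + 150 + 150 + 75 = 2975 cm.
Lower bound: ⌈2975/500⌉ = 6 stock rods.
A packing using 7 stock rods:
  stock rod 1: 425 + 75 = 500
  stock rod 2: 425 = 425
  stock rod 3: 400 = 400
  stock rod 4: 375 = 375
  stock rod 5: 325 + 175 = 500
  stock rod 6: 275 + 200 = 475
  stock rod 7: 150 + 150 = 300
No arrangement into 6 stock rods stays within capacity, so 7 is optimal.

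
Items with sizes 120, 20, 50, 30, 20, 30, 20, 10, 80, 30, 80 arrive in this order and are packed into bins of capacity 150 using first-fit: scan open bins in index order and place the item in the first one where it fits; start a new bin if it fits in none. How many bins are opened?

  120 → bin 1 (new)  [load 120/150]
  20 → bin 1  [load 140/150]
  50 → bin 2 (new)  [load 50/150]
  30 → bin 2  [load 80/150]
  20 → bin 2  [load 100/150]
  30 → bin 2  [load 130/150]
  20 → bin 2  [load 150/150]
  10 → bin 1  [load 150/150]
  80 → bin 3 (new)  [load 80/150]
  30 → bin 3  [load 110/150]
  80 → bin 4 (new)  [load 80/150]
4 bins opened.

4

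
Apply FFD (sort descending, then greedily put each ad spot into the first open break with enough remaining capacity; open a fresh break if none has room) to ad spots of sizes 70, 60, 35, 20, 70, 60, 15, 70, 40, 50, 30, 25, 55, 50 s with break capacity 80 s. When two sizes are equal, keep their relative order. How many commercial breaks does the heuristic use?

Sorted descending: 70, 70, 70, 60, 60, 55, 50, 50, 40, 35, 30, 25, 20, 15.
  70 → break 1 (new)  [load 70/80]
  70 → break 2 (new)  [load 70/80]
  70 → break 3 (new)  [load 70/80]
  60 → break 4 (new)  [load 60/80]
  60 → break 5 (new)  [load 60/80]
  55 → break 6 (new)  [load 55/80]
  50 → break 7 (new)  [load 50/80]
  50 → break 8 (new)  [load 50/80]
  40 → break 9 (new)  [load 40/80]
  35 → break 9  [load 75/80]
  30 → break 7  [load 80/80]
  25 → break 6  [load 80/80]
  20 → break 4  [load 80/80]
  15 → break 5  [load 75/80]
9 commercial breaks opened.

9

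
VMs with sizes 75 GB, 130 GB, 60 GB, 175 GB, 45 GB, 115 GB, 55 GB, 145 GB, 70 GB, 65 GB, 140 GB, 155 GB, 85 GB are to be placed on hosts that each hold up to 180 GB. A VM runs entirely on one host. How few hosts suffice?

9

Total = 175 + 155 + 145 + 140 + 130 + 115 + 85 + 75 + 70 + 65 + 60 + 55 + 45 = 1315 GB.
Lower bound: ⌈1315/180⌉ = 8 hosts.
A packing using 9 hosts:
  host 1: 175 = 175
  host 2: 155 = 155
  host 3: 145 = 145
  host 4: 140 = 140
  host 5: 130 + 45 = 175
  host 6: 115 + 65 = 180
  host 7: 85 + 75 = 160
  host 8: 70 + 60 = 130
  host 9: 55 = 55
No arrangement into 8 hosts stays within capacity, so 9 is optimal.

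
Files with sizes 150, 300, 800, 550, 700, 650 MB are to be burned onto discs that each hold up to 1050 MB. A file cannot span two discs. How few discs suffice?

Total = 800 + 700 + 650 + 550 + 300 + 150 = 3150 MB.
Lower bound: ⌈3150/1050⌉ = 3 discs.
Also, 4 files each exceed 525 MB, and no two of those can share a disc, so at least 4 discs are needed.
A packing using 4 discs:
  disc 1: 800 + 150 = 950
  disc 2: 700 + 300 = 1000
  disc 3: 650 = 650
  disc 4: 550 = 550
This matches the lower bound, so 4 is optimal.

4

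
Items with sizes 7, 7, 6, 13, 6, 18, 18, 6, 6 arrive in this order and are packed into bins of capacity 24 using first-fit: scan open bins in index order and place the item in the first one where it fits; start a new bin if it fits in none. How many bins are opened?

4

  7 → bin 1 (new)  [load 7/24]
  7 → bin 1  [load 14/24]
  6 → bin 1  [load 20/24]
  13 → bin 2 (new)  [load 13/24]
  6 → bin 2  [load 19/24]
  18 → bin 3 (new)  [load 18/24]
  18 → bin 4 (new)  [load 18/24]
  6 → bin 3  [load 24/24]
  6 → bin 4  [load 24/24]
4 bins opened.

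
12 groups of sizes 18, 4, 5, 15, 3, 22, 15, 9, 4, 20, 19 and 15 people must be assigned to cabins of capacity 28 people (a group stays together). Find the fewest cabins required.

Total = 22 + 20 + 19 + 18 + 15 + 15 + 15 + 9 + 5 + 4 + 4 + 3 = 149 people.
Lower bound: ⌈149/28⌉ = 6 cabins.
Also, 7 groups each exceed 14 people, and no two of those can share a cabin, so at least 7 cabins are needed.
A packing using 7 cabins:
  cabin 1: 22 + 5 = 27
  cabin 2: 20 + 4 + 4 = 28
  cabin 3: 19 + 9 = 28
  cabin 4: 18 + 3 = 21
  cabin 5: 15 = 15
  cabin 6: 15 = 15
  cabin 7: 15 = 15
This matches the lower bound, so 7 is optimal.

7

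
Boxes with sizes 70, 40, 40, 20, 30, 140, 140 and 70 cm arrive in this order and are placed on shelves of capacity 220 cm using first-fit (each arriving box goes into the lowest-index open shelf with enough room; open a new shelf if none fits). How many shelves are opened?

  70 → shelf 1 (new)  [load 70/220]
  40 → shelf 1  [load 110/220]
  40 → shelf 1  [load 150/220]
  20 → shelf 1  [load 170/220]
  30 → shelf 1  [load 200/220]
  140 → shelf 2 (new)  [load 140/220]
  140 → shelf 3 (new)  [load 140/220]
  70 → shelf 2  [load 210/220]
3 shelves opened.

3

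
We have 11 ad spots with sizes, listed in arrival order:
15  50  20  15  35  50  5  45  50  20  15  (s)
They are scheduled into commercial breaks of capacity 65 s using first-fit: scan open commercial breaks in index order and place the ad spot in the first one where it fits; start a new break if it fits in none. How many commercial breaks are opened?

6

  15 → break 1 (new)  [load 15/65]
  50 → break 1  [load 65/65]
  20 → break 2 (new)  [load 20/65]
  15 → break 2  [load 35/65]
  35 → break 3 (new)  [load 35/65]
  50 → break 4 (new)  [load 50/65]
  5 → break 2  [load 40/65]
  45 → break 5 (new)  [load 45/65]
  50 → break 6 (new)  [load 50/65]
  20 → break 2  [load 60/65]
  15 → break 3  [load 50/65]
6 commercial breaks opened.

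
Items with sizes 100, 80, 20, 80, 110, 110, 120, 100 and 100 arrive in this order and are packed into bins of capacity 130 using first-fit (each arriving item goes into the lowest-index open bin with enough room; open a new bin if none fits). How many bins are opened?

  100 → bin 1 (new)  [load 100/130]
  80 → bin 2 (new)  [load 80/130]
  20 → bin 1  [load 120/130]
  80 → bin 3 (new)  [load 80/130]
  110 → bin 4 (new)  [load 110/130]
  110 → bin 5 (new)  [load 110/130]
  120 → bin 6 (new)  [load 120/130]
  100 → bin 7 (new)  [load 100/130]
  100 → bin 8 (new)  [load 100/130]
8 bins opened.

8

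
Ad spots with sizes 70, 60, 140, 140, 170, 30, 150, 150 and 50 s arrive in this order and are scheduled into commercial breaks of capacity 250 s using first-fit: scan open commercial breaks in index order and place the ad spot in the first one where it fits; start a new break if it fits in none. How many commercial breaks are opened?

6

  70 → break 1 (new)  [load 70/250]
  60 → break 1  [load 130/250]
  140 → break 2 (new)  [load 140/250]
  140 → break 3 (new)  [load 140/250]
  170 → break 4 (new)  [load 170/250]
  30 → break 1  [load 160/250]
  150 → break 5 (new)  [load 150/250]
  150 → break 6 (new)  [load 150/250]
  50 → break 1  [load 210/250]
6 commercial breaks opened.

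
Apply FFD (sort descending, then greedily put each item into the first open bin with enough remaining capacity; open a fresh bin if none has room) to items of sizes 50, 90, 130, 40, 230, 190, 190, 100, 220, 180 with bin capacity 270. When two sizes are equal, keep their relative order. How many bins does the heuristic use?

Sorted descending: 230, 220, 190, 190, 180, 130, 100, 90, 50, 40.
  230 → bin 1 (new)  [load 230/270]
  220 → bin 2 (new)  [load 220/270]
  190 → bin 3 (new)  [load 190/270]
  190 → bin 4 (new)  [load 190/270]
  180 → bin 5 (new)  [load 180/270]
  130 → bin 6 (new)  [load 130/270]
  100 → bin 6  [load 230/270]
  90 → bin 5  [load 270/270]
  50 → bin 2  [load 270/270]
  40 → bin 1  [load 270/270]
6 bins opened.

6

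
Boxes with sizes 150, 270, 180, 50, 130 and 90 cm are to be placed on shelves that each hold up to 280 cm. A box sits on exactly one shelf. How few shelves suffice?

4

Total = 270 + 180 + 150 + 130 + 90 + 50 = 870 cm.
Lower bound: ⌈870/280⌉ = 4 shelves.
A packing using 4 shelves:
  shelf 1: 270 = 270
  shelf 2: 180 + 90 = 270
  shelf 3: 150 + 130 = 280
  shelf 4: 50 = 50
This matches the lower bound, so 4 is optimal.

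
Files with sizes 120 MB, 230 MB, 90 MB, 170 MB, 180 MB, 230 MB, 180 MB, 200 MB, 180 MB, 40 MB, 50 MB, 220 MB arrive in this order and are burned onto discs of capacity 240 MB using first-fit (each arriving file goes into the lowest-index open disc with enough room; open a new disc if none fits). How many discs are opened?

9

  120 → disc 1 (new)  [load 120/240]
  230 → disc 2 (new)  [load 230/240]
  90 → disc 1  [load 210/240]
  170 → disc 3 (new)  [load 170/240]
  180 → disc 4 (new)  [load 180/240]
  230 → disc 5 (new)  [load 230/240]
  180 → disc 6 (new)  [load 180/240]
  200 → disc 7 (new)  [load 200/240]
  180 → disc 8 (new)  [load 180/240]
  40 → disc 3  [load 210/240]
  50 → disc 4  [load 230/240]
  220 → disc 9 (new)  [load 220/240]
9 discs opened.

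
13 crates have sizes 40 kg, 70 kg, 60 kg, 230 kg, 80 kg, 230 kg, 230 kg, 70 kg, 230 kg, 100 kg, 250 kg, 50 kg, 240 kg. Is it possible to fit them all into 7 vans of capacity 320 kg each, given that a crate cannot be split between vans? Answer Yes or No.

A valid assignment using 7 vans:
  van 1: 250 + 70 = 320
  van 2: 240 + 80 = 320
  van 3: 230 + 70 = 300
  van 4: 230 + 60 = 290
  van 5: 230 + 50 + 40 = 320
  van 6: 230 = 230
  van 7: 100 = 100
Every load is within 320 kg, so 7 vans suffice.

Yes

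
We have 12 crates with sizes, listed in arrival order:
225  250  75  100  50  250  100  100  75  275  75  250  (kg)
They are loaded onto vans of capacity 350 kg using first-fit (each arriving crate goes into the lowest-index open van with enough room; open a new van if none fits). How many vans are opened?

  225 → van 1 (new)  [load 225/350]
  250 → van 2 (new)  [load 250/350]
  75 → van 1  [load 300/350]
  100 → van 2  [load 350/350]
  50 → van 1  [load 350/350]
  250 → van 3 (new)  [load 250/350]
  100 → van 3  [load 350/350]
  100 → van 4 (new)  [load 100/350]
  75 → van 4  [load 175/350]
  275 → van 5 (new)  [load 275/350]
  75 → van 4  [load 250/350]
  250 → van 6 (new)  [load 250/350]
6 vans opened.

6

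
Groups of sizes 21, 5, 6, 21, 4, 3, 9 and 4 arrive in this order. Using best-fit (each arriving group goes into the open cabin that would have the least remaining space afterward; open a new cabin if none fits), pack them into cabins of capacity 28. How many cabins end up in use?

  21 → cabin 1 (new)  [load 21/28]
  5 → cabin 1  [load 26/28]
  6 → cabin 2 (new)  [load 6/28]
  21 → cabin 2  [load 27/28]
  4 → cabin 3 (new)  [load 4/28]
  3 → cabin 3  [load 7/28]
  9 → cabin 3  [load 16/28]
  4 → cabin 3  [load 20/28]
3 cabins opened.

3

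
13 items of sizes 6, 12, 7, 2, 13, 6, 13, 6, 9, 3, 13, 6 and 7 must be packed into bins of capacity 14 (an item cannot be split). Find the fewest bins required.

Total = 13 + 13 + 13 + 12 + 9 + 7 + 7 + 6 + 6 + 6 + 6 + 3 + 2 = 103.
Lower bound: ⌈103/14⌉ = 8 bins.
A packing using 8 bins:
  bin 1: 13 = 13
  bin 2: 13 = 13
  bin 3: 13 = 13
  bin 4: 12 + 2 = 14
  bin 5: 9 + 3 = 12
  bin 6: 7 + 7 = 14
  bin 7: 6 + 6 = 12
  bin 8: 6 + 6 = 12
This matches the lower bound, so 8 is optimal.

8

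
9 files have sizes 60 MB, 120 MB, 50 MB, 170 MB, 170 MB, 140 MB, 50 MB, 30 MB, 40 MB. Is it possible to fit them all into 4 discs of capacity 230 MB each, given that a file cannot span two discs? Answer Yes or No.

A valid assignment using 4 discs:
  disc 1: 170 + 60 = 230
  disc 2: 170 + 50 = 220
  disc 3: 140 + 50 + 40 = 230
  disc 4: 120 + 30 = 150
Every load is within 230 MB, so 4 discs suffice.

Yes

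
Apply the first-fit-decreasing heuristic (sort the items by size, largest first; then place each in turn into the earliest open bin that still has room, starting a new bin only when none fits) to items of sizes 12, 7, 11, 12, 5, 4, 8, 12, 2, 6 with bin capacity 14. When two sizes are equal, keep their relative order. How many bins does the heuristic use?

Sorted descending: 12, 12, 12, 11, 8, 7, 6, 5, 4, 2.
  12 → bin 1 (new)  [load 12/14]
  12 → bin 2 (new)  [load 12/14]
  12 → bin 3 (new)  [load 12/14]
  11 → bin 4 (new)  [load 11/14]
  8 → bin 5 (new)  [load 8/14]
  7 → bin 6 (new)  [load 7/14]
  6 → bin 5  [load 14/14]
  5 → bin 6  [load 12/14]
  4 → bin 7 (new)  [load 4/14]
  2 → bin 1  [load 14/14]
7 bins opened.

7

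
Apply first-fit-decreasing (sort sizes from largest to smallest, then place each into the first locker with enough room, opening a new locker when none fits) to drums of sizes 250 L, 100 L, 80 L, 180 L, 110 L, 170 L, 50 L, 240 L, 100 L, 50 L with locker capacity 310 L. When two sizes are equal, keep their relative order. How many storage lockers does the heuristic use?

5

Sorted descending: 250, 240, 180, 170, 110, 100, 100, 80, 50, 50.
  250 → locker 1 (new)  [load 250/310]
  240 → locker 2 (new)  [load 240/310]
  180 → locker 3 (new)  [load 180/310]
  170 → locker 4 (new)  [load 170/310]
  110 → locker 3  [load 290/310]
  100 → locker 4  [load 270/310]
  100 → locker 5 (new)  [load 100/310]
  80 → locker 5  [load 180/310]
  50 → locker 1  [load 300/310]
  50 → locker 2  [load 290/310]
5 storage lockers opened.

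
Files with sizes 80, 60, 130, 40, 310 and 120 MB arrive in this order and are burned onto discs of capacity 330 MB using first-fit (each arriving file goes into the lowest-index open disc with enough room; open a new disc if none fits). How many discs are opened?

  80 → disc 1 (new)  [load 80/330]
  60 → disc 1  [load 140/330]
  130 → disc 1  [load 270/330]
  40 → disc 1  [load 310/330]
  310 → disc 2 (new)  [load 310/330]
  120 → disc 3 (new)  [load 120/330]
3 discs opened.

3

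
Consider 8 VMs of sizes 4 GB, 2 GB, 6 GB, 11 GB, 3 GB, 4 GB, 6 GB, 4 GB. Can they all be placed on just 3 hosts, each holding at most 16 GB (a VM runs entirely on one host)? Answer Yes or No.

A valid assignment using 3 hosts:
  host 1: 11 + 4 = 15
  host 2: 6 + 6 + 4 = 16
  host 3: 4 + 3 + 2 = 9
Every load is within 16 GB, so 3 hosts suffice.

Yes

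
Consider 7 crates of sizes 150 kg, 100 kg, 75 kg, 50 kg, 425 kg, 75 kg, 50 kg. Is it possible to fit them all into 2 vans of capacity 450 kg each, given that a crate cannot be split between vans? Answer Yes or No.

No

Total = 925 kg; ⌈925/450⌉ = 3.
At least 3 vans are required, but only 2 are allowed.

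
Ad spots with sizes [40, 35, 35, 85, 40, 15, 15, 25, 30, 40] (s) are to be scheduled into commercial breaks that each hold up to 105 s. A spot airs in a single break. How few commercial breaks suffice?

4

Total = 85 + 40 + 40 + 40 + 35 + 35 + 30 + 25 + 15 + 15 = 360 s.
Lower bound: ⌈360/105⌉ = 4 commercial breaks.
A packing using 4 commercial breaks:
  break 1: 85 + 15 = 100
  break 2: 40 + 40 + 25 = 105
  break 3: 40 + 35 + 30 = 105
  break 4: 35 + 15 = 50
This matches the lower bound, so 4 is optimal.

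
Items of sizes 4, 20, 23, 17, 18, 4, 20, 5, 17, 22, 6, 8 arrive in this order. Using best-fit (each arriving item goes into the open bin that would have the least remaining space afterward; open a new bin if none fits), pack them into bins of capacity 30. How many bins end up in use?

7

  4 → bin 1 (new)  [load 4/30]
  20 → bin 1  [load 24/30]
  23 → bin 2 (new)  [load 23/30]
  17 → bin 3 (new)  [load 17/30]
  18 → bin 4 (new)  [load 18/30]
  4 → bin 1  [load 28/30]
  20 → bin 5 (new)  [load 20/30]
  5 → bin 2  [load 28/30]
  17 → bin 6 (new)  [load 17/30]
  22 → bin 7 (new)  [load 22/30]
  6 → bin 7  [load 28/30]
  8 → bin 5  [load 28/30]
7 bins opened.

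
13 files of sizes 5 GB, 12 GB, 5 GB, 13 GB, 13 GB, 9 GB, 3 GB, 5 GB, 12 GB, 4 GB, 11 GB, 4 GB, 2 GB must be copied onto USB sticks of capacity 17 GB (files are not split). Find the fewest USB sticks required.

Total = 13 + 13 + 12 + 12 + 11 + 9 + 5 + 5 + 5 + 4 + 4 + 3 + 2 = 98 GB.
Lower bound: ⌈98/17⌉ = 6 USB sticks.
A packing using 6 USB sticks:
  USB stick 1: 13 + 4 = 17
  USB stick 2: 13 + 4 = 17
  USB stick 3: 12 + 5 = 17
  USB stick 4: 12 + 5 = 17
  USB stick 5: 11 + 5 = 16
  USB stick 6: 9 + 3 + 2 = 14
This matches the lower bound, so 6 is optimal.

6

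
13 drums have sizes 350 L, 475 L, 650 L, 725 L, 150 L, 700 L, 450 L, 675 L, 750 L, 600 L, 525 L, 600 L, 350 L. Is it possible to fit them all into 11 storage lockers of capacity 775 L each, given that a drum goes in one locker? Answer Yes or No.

A valid assignment using 11 storage lockers:
  locker 1: 750 = 750
  locker 2: 725 = 725
  locker 3: 700 = 700
  locker 4: 675 = 675
  locker 5: 650 = 650
  locker 6: 600 + 150 = 750
  locker 7: 600 = 600
  locker 8: 525 = 525
  locker 9: 475 = 475
  locker 10: 450 = 450
  locker 11: 350 + 350 = 700
Every load is within 775 L, so 11 storage lockers suffice.

Yes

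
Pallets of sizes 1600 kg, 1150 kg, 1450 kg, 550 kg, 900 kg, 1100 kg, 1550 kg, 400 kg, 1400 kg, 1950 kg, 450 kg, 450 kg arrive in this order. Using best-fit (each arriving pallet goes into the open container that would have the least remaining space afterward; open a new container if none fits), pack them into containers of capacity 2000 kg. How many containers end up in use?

  1600 → container 1 (new)  [load 1600/2000]
  1150 → container 2 (new)  [load 1150/2000]
  1450 → container 3 (new)  [load 1450/2000]
  550 → container 3  [load 2000/2000]
  900 → container 4 (new)  [load 900/2000]
  1100 → container 4  [load 2000/2000]
  1550 → container 5 (new)  [load 1550/2000]
  400 → container 1  [load 2000/2000]
  1400 → container 6 (new)  [load 1400/2000]
  1950 → container 7 (new)  [load 1950/2000]
  450 → container 5  [load 2000/2000]
  450 → container 6  [load 1850/2000]
7 containers opened.

7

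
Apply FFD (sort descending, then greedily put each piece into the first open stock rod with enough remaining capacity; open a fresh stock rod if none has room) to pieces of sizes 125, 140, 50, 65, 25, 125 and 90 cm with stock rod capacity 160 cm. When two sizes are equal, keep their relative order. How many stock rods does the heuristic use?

5

Sorted descending: 140, 125, 125, 90, 65, 50, 25.
  140 → stock rod 1 (new)  [load 140/160]
  125 → stock rod 2 (new)  [load 125/160]
  125 → stock rod 3 (new)  [load 125/160]
  90 → stock rod 4 (new)  [load 90/160]
  65 → stock rod 4  [load 155/160]
  50 → stock rod 5 (new)  [load 50/160]
  25 → stock rod 2  [load 150/160]
5 stock rods opened.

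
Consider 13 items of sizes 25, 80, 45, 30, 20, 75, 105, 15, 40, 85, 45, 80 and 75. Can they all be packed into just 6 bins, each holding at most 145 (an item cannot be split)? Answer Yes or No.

A valid assignment using 6 bins:
  bin 1: 105 + 40 = 145
  bin 2: 85 + 45 + 15 = 145
  bin 3: 80 + 45 + 20 = 145
  bin 4: 80 + 30 + 25 = 135
  bin 5: 75 = 75
  bin 6: 75 = 75
Every load is within 145, so 6 bins suffice.

Yes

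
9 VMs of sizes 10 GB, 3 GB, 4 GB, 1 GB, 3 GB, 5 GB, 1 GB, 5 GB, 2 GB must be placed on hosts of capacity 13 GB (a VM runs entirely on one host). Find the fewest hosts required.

3

Total = 10 + 5 + 5 + 4 + 3 + 3 + 2 + 1 + 1 = 34 GB.
Lower bound: ⌈34/13⌉ = 3 hosts.
A packing using 3 hosts:
  host 1: 10 + 3 = 13
  host 2: 5 + 5 + 3 = 13
  host 3: 4 + 2 + 1 + 1 = 8
This matches the lower bound, so 3 is optimal.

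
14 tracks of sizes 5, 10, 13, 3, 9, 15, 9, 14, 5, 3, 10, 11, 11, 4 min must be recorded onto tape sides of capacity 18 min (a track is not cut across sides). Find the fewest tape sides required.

8

Total = 15 + 14 + 13 + 11 + 11 + 10 + 10 + 9 + 9 + 5 + 5 + 4 + 3 + 3 = 122 min.
Lower bound: ⌈122/18⌉ = 7 tape sides.
A packing using 8 tape sides:
  side 1: 15 + 3 = 18
  side 2: 14 + 4 = 18
  side 3: 13 + 5 = 18
  side 4: 11 + 5 = 16
  side 5: 11 + 3 = 14
  side 6: 10 = 10
  side 7: 10 = 10
  side 8: 9 + 9 = 18
No arrangement into 7 tape sides stays within capacity, so 8 is optimal.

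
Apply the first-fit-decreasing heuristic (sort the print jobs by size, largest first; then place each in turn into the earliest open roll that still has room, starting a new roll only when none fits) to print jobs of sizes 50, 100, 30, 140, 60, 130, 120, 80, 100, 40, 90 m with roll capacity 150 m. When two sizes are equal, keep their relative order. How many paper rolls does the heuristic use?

7

Sorted descending: 140, 130, 120, 100, 100, 90, 80, 60, 50, 40, 30.
  140 → roll 1 (new)  [load 140/150]
  130 → roll 2 (new)  [load 130/150]
  120 → roll 3 (new)  [load 120/150]
  100 → roll 4 (new)  [load 100/150]
  100 → roll 5 (new)  [load 100/150]
  90 → roll 6 (new)  [load 90/150]
  80 → roll 7 (new)  [load 80/150]
  60 → roll 6  [load 150/150]
  50 → roll 4  [load 150/150]
  40 → roll 5  [load 140/150]
  30 → roll 3  [load 150/150]
7 paper rolls opened.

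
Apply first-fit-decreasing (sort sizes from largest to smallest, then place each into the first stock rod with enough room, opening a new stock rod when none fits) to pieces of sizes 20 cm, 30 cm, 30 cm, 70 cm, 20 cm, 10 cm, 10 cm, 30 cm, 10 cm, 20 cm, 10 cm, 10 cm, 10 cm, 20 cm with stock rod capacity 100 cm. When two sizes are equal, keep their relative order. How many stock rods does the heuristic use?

Sorted descending: 70, 30, 30, 30, 20, 20, 20, 20, 10, 10, 10, 10, 10, 10.
  70 → stock rod 1 (new)  [load 70/100]
  30 → stock rod 1  [load 100/100]
  30 → stock rod 2 (new)  [load 30/100]
  30 → stock rod 2  [load 60/100]
  20 → stock rod 2  [load 80/100]
  20 → stock rod 2  [load 100/100]
  20 → stock rod 3 (new)  [load 20/100]
  20 → stock rod 3  [load 40/100]
  10 → stock rod 3  [load 50/100]
  10 → stock rod 3  [load 60/100]
  10 → stock rod 3  [load 70/100]
  10 → stock rod 3  [load 80/100]
  10 → stock rod 3  [load 90/100]
  10 → stock rod 3  [load 100/100]
3 stock rods opened.

3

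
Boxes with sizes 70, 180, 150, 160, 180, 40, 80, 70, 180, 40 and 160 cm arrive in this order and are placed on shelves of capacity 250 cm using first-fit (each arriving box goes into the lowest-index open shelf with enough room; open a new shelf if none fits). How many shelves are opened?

  70 → shelf 1 (new)  [load 70/250]
  180 → shelf 1  [load 250/250]
  150 → shelf 2 (new)  [load 150/250]
  160 → shelf 3 (new)  [load 160/250]
  180 → shelf 4 (new)  [load 180/250]
  40 → shelf 2  [load 190/250]
  80 → shelf 3  [load 240/250]
  70 → shelf 4  [load 250/250]
  180 → shelf 5 (new)  [load 180/250]
  40 → shelf 2  [load 230/250]
  160 → shelf 6 (new)  [load 160/250]
6 shelves opened.

6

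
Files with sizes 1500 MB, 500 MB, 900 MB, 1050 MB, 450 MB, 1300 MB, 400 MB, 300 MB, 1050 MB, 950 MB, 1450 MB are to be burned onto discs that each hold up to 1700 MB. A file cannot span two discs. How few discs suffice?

Total = 1500 + 1450 + 1300 + 1050 + 1050 + 950 + 900 + 500 + 450 + 400 + 300 = 9850 MB.
Lower bound: ⌈9850/1700⌉ = 6 discs.
Also, 7 files each exceed 850 MB, and no two of those can share a disc, so at least 7 discs are needed.
A packing using 7 discs:
  disc 1: 1500 = 1500
  disc 2: 1450 = 1450
  disc 3: 1300 + 400 = 1700
  disc 4: 1050 + 500 = 1550
  disc 5: 1050 + 450 = 1500
  disc 6: 950 + 300 = 1250
  disc 7: 900 = 900
This matches the lower bound, so 7 is optimal.

7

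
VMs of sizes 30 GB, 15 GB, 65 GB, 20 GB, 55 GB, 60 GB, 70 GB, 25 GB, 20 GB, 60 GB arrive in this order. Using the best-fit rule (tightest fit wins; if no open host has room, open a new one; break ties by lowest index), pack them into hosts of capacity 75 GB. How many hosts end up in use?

7

  30 → host 1 (new)  [load 30/75]
  15 → host 1  [load 45/75]
  65 → host 2 (new)  [load 65/75]
  20 → host 1  [load 65/75]
  55 → host 3 (new)  [load 55/75]
  60 → host 4 (new)  [load 60/75]
  70 → host 5 (new)  [load 70/75]
  25 → host 6 (new)  [load 25/75]
  20 → host 3  [load 75/75]
  60 → host 7 (new)  [load 60/75]
7 hosts opened.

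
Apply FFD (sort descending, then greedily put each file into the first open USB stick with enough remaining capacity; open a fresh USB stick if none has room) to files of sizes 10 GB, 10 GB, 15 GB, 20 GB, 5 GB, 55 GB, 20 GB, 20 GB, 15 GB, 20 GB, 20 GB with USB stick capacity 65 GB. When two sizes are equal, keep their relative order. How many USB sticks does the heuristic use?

Sorted descending: 55, 20, 20, 20, 20, 20, 15, 15, 10, 10, 5.
  55 → USB stick 1 (new)  [load 55/65]
  20 → USB stick 2 (new)  [load 20/65]
  20 → USB stick 2  [load 40/65]
  20 → USB stick 2  [load 60/65]
  20 → USB stick 3 (new)  [load 20/65]
  20 → USB stick 3  [load 40/65]
  15 → USB stick 3  [load 55/65]
  15 → USB stick 4 (new)  [load 15/65]
  10 → USB stick 1  [load 65/65]
  10 → USB stick 3  [load 65/65]
  5 → USB stick 2  [load 65/65]
4 USB sticks opened.

4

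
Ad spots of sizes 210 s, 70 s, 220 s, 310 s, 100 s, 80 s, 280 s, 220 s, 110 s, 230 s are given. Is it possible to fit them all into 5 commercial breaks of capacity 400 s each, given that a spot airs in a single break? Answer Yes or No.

Total = 1830 s; ⌈1830/400⌉ = 5.
6 ad spots each exceed half the capacity and cannot share a break, forcing at least 6 commercial breaks.
At least 6 commercial breaks are required, but only 5 are allowed.

No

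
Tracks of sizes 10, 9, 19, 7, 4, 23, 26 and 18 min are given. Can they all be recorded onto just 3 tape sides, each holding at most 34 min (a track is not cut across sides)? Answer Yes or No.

Total = 116 min; ⌈116/34⌉ = 4.
At least 4 tape sides are required, but only 3 are allowed.

No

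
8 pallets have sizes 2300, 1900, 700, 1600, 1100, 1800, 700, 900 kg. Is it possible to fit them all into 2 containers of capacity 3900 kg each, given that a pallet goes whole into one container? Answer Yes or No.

Total = 11000 kg; ⌈11000/3900⌉ = 3.
At least 3 containers are required, but only 2 are allowed.

No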